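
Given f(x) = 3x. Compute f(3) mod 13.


f(3) = 9
9 mod 13 = 9

9


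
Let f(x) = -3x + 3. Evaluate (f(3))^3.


f(3) = -6
(-6)^3 = -216

-216


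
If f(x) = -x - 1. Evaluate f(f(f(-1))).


f(-1) = 0
f(0) = -1
f(-1) = 0

0


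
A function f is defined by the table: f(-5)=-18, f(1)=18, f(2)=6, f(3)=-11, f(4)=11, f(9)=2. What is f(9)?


Reading from the table at x = 9

2


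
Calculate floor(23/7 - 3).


23/7 = 3.2857
3.2857 - 3 = 0.2857
floor(0.2857) = 0

0


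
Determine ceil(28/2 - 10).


28/2 = 14
14 - 10 = 4
ceil(4) = 4

4


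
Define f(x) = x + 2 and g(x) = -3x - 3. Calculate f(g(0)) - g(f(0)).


f(g(0)) = -1
g(f(0)) = -9
Difference = 8

8


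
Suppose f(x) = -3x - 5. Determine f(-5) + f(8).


f(-5) = 10
f(8) = -29
Sum = -19

-19


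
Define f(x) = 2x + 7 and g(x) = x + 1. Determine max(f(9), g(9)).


f(9) = 25
g(9) = 10
max = 25

25


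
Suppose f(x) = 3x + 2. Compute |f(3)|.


11


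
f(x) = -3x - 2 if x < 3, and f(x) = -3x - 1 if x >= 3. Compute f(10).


10 satisfies x >= 3
f(10) = -31

-31


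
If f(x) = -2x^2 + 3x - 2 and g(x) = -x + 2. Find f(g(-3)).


g(-3) = 5
f(5) = (-2)*(5)^2 + 3*(5) - 2 = -37

-37


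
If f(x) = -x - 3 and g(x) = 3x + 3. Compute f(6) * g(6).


f(6) = -9
g(6) = 21
Product = -189

-189


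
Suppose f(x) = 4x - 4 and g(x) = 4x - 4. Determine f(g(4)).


g(4) = 12
f(12) = 44

44


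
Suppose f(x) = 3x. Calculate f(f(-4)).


-36


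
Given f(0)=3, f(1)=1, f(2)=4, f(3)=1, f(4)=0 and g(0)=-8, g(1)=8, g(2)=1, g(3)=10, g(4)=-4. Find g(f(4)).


f(4) = 0
g(0) = -8

-8


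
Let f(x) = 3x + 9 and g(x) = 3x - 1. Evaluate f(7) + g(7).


f(7) = 30
g(7) = 20
Sum = 50

50


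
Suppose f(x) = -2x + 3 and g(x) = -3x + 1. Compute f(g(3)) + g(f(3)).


29


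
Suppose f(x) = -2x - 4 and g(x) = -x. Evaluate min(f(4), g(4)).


f(4) = -12
g(4) = -4
min = -12

-12


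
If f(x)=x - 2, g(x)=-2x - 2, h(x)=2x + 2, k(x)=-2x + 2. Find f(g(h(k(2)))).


k(2) = -2
h(-2) = -2
g(-2) = 2
f(2) = 0

0


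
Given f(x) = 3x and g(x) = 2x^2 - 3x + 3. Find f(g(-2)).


g(-2) = 17
f(17) = 51

51


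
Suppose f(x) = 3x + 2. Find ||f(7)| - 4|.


f(7) = 23
|23| = 23
|23 - 4| = 19

19


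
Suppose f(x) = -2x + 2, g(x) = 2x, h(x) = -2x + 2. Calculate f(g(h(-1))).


h(-1) = 4
g(4) = 8
f(8) = -14

-14


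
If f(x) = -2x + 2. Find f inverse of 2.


Solve -2x + 2 = 2
x = (2 - 2) / (-2) = 0

0


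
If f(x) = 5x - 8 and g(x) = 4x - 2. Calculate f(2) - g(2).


-4


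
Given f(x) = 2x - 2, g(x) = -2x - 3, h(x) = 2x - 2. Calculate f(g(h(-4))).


h(-4) = -10
g(-10) = 17
f(17) = 32

32


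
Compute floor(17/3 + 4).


17/3 = 5.6667
5.6667 + 4 = 9.6667
floor(9.6667) = 9

9


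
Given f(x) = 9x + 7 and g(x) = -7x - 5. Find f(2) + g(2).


f(2) = 25
g(2) = -19
Sum = 6

6


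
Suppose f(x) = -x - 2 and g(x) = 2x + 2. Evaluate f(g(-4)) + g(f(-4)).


f(g(-4)) = 4
g(f(-4)) = 6
Sum = 10

10


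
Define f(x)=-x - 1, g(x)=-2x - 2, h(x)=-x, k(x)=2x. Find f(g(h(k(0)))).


k(0) = 0
h(0) = 0
g(0) = -2
f(-2) = 1

1


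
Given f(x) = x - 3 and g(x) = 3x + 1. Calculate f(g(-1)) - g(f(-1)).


6


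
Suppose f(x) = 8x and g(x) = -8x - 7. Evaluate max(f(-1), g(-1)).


f(-1) = -8
g(-1) = 1
max = 1

1


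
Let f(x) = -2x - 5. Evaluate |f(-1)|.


f(-1) = -3
|-3| = 3

3


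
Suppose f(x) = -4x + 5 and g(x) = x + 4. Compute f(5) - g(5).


f(5) = -15
g(5) = 9
Difference = -24

-24


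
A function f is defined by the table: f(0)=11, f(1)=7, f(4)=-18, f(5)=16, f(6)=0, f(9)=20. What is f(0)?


Reading from the table at x = 0

11


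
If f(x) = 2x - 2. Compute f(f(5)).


f(5) = 8
f(8) = 14

14


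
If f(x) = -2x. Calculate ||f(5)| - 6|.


f(5) = -10
|-10| = 10
|10 - 6| = 4

4


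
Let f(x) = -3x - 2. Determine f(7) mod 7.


5


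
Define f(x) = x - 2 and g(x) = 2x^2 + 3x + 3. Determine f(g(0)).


g(0) = 3
f(3) = 1

1


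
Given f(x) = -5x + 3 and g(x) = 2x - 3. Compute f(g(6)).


g(6) = 9
f(9) = -42

-42


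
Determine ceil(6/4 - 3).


6/4 = 1.5
1.5 - 3 = -1.5
ceil(-1.5) = -1

-1


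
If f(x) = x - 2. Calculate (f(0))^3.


f(0) = -2
(-2)^3 = -8

-8


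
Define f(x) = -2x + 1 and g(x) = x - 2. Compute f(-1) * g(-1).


f(-1) = 3
g(-1) = -3
Product = -9

-9


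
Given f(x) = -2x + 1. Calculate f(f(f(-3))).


27


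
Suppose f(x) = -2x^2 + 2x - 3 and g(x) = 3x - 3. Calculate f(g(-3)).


g(-3) = -12
f(-12) = (-2)*(-12)^2 + 2*(-12) - 3 = -315

-315


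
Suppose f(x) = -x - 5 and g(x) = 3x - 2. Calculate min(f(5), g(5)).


f(5) = -10
g(5) = 13
min = -10

-10


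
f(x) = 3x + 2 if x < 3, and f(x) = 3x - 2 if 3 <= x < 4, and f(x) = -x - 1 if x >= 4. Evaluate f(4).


4 satisfies x >= 4
f(4) = -5

-5


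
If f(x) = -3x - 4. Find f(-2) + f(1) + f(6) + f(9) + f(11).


f(-2) = 2
f(1) = -7
f(6) = -22
f(9) = -31
f(11) = -37
Sum = -95

-95


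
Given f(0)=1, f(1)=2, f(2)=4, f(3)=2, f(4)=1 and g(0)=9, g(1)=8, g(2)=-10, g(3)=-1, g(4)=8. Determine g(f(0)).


f(0) = 1
g(1) = 8

8


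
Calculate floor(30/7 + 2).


6


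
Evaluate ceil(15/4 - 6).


15/4 = 3.75
3.75 - 6 = -2.25
ceil(-2.25) = -2

-2


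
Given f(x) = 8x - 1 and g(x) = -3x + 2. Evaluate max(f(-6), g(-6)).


f(-6) = -49
g(-6) = 20
max = 20

20


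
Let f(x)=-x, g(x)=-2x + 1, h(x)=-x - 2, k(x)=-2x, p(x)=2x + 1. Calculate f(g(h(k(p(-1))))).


-9


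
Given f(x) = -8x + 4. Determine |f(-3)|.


f(-3) = 28
|28| = 28

28


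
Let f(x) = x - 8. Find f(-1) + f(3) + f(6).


f(-1) = -9
f(3) = -5
f(6) = -2
Sum = -16

-16


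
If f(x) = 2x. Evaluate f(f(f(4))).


f(4) = 8
f(8) = 16
f(16) = 32

32


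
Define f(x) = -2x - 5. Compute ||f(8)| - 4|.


17


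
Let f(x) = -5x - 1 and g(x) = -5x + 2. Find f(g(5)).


g(5) = -23
f(-23) = 114

114


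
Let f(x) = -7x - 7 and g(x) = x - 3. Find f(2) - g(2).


f(2) = -21
g(2) = -1
Difference = -20

-20


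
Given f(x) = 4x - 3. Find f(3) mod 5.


f(3) = 9
9 mod 5 = 4

4


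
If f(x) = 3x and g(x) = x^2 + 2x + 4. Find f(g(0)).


g(0) = 4
f(4) = 12

12


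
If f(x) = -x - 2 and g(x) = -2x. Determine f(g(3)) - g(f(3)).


f(g(3)) = 4
g(f(3)) = 10
Difference = -6

-6


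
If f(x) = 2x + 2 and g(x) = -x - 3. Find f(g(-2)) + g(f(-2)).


f(g(-2)) = 0
g(f(-2)) = -1
Sum = -1

-1


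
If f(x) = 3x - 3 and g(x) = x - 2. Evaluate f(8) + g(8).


f(8) = 21
g(8) = 6
Sum = 27

27


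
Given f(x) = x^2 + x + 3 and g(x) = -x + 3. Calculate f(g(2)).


g(2) = 1
f(1) = 1*(1)^2 + 1*(1) + 3 = 5

5


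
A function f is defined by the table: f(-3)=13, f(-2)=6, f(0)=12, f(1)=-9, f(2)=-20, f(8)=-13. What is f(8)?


Reading from the table at x = 8

-13


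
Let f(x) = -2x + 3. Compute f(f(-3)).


f(-3) = 9
f(9) = -15

-15


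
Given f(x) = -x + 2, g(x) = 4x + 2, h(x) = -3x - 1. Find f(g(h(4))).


h(4) = -13
g(-13) = -50
f(-50) = 52

52


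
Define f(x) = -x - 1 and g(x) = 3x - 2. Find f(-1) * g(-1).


f(-1) = 0
g(-1) = -5
Product = 0

0


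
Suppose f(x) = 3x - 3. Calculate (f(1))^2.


f(1) = 0
(0)^2 = 0

0


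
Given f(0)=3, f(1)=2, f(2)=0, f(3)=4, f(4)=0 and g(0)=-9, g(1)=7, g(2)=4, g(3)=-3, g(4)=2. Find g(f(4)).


f(4) = 0
g(0) = -9

-9


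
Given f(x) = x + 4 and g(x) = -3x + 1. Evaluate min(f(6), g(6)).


-17


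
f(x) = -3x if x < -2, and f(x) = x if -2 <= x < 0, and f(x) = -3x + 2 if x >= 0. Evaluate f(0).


0 satisfies x >= 0
f(0) = 2

2


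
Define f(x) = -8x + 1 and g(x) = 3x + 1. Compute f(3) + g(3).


f(3) = -23
g(3) = 10
Sum = -13

-13


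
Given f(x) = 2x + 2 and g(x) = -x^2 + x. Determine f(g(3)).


g(3) = -6
f(-6) = -10

-10


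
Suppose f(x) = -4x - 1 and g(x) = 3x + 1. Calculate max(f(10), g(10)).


f(10) = -41
g(10) = 31
max = 31

31


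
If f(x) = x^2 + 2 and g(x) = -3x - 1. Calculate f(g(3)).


102


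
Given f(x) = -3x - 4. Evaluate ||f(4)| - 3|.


13


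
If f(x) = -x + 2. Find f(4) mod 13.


f(4) = -2
-2 mod 13 = 11

11


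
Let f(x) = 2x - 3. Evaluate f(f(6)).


f(6) = 9
f(9) = 15

15


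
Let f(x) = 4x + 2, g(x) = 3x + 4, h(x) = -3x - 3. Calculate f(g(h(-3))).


90


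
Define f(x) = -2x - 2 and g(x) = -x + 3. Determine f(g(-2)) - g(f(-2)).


f(g(-2)) = -12
g(f(-2)) = 1
Difference = -13

-13


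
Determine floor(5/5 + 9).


5/5 = 1
1 + 9 = 10
floor(10) = 10

10


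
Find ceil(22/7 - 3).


22/7 = 3.1429
3.1429 - 3 = 0.1429
ceil(0.1429) = 1

1


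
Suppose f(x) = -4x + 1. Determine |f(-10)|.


41


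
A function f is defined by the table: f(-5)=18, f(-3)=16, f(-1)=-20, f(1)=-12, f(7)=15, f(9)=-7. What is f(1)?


Reading from the table at x = 1

-12


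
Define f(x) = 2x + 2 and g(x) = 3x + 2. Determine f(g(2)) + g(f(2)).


f(g(2)) = 18
g(f(2)) = 20
Sum = 38

38


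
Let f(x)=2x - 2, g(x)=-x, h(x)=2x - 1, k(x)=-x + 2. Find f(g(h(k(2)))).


0


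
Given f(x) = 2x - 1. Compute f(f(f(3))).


17


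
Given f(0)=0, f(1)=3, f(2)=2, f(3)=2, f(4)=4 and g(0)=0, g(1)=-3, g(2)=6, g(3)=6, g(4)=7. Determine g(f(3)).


f(3) = 2
g(2) = 6

6


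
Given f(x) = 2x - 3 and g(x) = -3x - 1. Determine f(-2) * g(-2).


-35


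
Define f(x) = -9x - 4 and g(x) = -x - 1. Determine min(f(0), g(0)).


f(0) = -4
g(0) = -1
min = -4

-4


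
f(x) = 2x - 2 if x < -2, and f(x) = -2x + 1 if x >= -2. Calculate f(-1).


-1 satisfies x >= -2
f(-1) = 3

3


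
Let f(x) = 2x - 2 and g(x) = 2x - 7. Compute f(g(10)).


g(10) = 13
f(13) = 24

24


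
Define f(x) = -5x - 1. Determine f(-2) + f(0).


f(-2) = 9
f(0) = -1
Sum = 8

8


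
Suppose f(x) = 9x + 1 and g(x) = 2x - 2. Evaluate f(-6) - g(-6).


f(-6) = -53
g(-6) = -14
Difference = -39

-39


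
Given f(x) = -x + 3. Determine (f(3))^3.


f(3) = 0
(0)^3 = 0

0


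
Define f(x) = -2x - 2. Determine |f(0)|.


f(0) = -2
|-2| = 2

2


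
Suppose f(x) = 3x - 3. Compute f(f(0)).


f(0) = -3
f(-3) = -12

-12


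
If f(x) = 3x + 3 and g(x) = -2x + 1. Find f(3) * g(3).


-60


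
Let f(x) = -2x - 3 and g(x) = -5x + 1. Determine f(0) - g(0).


f(0) = -3
g(0) = 1
Difference = -4

-4


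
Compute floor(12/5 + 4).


12/5 = 2.4
2.4 + 4 = 6.4
floor(6.4) = 6

6


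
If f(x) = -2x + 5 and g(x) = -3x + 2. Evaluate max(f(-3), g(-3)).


f(-3) = 11
g(-3) = 11
max = 11

11


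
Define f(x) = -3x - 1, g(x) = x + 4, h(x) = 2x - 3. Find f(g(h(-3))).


h(-3) = -9
g(-9) = -5
f(-5) = 14

14


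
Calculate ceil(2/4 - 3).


-2


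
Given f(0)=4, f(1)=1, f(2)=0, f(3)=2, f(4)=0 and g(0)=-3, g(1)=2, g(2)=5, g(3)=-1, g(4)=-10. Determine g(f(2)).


f(2) = 0
g(0) = -3

-3


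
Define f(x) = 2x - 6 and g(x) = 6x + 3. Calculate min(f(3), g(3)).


f(3) = 0
g(3) = 21
min = 0

0


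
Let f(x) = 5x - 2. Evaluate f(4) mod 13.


f(4) = 18
18 mod 13 = 5

5


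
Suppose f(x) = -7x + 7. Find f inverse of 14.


Solve -7x + 7 = 14
x = (14 - 7) / (-7) = -1

-1


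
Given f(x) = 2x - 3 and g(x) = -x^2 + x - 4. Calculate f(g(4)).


g(4) = -16
f(-16) = -35

-35


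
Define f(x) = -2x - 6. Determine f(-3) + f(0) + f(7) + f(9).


f(-3) = 0
f(0) = -6
f(7) = -20
f(9) = -24
Sum = -50

-50


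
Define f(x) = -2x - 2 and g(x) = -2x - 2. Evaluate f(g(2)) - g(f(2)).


0


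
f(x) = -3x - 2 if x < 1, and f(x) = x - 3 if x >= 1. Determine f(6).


6 satisfies x >= 1
f(6) = 3

3


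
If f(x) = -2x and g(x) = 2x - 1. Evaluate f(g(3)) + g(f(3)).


f(g(3)) = -10
g(f(3)) = -13
Sum = -23

-23


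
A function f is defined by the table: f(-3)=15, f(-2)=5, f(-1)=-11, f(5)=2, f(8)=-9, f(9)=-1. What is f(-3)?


15


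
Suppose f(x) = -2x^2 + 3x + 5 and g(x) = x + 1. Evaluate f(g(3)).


g(3) = 4
f(4) = (-2)*(4)^2 + 3*(4) + 5 = -15

-15


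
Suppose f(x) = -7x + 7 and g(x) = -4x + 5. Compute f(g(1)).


g(1) = 1
f(1) = 0

0


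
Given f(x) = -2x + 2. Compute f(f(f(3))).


f(3) = -4
f(-4) = 10
f(10) = -18

-18


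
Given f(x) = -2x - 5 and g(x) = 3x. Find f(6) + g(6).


f(6) = -17
g(6) = 18
Sum = 1

1


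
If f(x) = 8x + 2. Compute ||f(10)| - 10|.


f(10) = 82
|82| = 82
|82 - 10| = 72

72


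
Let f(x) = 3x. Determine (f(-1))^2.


f(-1) = -3
(-3)^2 = 9

9


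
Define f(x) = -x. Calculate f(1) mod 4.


f(1) = -1
-1 mod 4 = 3

3


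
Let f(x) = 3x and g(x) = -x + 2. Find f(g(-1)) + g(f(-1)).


f(g(-1)) = 9
g(f(-1)) = 5
Sum = 14

14


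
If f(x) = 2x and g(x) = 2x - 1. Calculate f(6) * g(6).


f(6) = 12
g(6) = 11
Product = 132

132


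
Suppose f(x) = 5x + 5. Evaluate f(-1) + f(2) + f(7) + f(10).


f(-1) = 0
f(2) = 15
f(7) = 40
f(10) = 55
Sum = 110

110


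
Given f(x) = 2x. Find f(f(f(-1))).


f(-1) = -2
f(-2) = -4
f(-4) = -8

-8


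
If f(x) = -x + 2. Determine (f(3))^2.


f(3) = -1
(-1)^2 = 1

1


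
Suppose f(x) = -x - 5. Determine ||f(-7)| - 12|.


f(-7) = 2
|2| = 2
|2 - 12| = 10

10


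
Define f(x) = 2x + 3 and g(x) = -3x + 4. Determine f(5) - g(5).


f(5) = 13
g(5) = -11
Difference = 24

24


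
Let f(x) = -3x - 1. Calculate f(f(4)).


f(4) = -13
f(-13) = 38

38


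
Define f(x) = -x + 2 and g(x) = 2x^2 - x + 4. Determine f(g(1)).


g(1) = 5
f(5) = -3

-3


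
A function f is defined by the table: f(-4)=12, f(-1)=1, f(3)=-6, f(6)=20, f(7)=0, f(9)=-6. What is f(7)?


Reading from the table at x = 7

0


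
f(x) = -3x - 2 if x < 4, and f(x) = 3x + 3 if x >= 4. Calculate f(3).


3 satisfies x < 4
f(3) = -11

-11


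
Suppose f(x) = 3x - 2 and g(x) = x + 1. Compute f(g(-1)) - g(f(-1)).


2


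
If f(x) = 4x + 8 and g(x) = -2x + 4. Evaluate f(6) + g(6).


f(6) = 32
g(6) = -8
Sum = 24

24


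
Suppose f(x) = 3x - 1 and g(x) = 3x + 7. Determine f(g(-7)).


-43


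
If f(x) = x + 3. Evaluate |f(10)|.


13


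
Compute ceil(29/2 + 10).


29/2 = 14.5
14.5 + 10 = 24.5
ceil(24.5) = 25

25


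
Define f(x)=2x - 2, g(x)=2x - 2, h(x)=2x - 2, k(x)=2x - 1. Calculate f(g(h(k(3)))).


k(3) = 5
h(5) = 8
g(8) = 14
f(14) = 26

26


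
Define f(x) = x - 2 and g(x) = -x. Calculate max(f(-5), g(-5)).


f(-5) = -7
g(-5) = 5
max = 5

5


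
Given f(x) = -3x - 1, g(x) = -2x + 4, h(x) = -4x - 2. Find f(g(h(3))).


-97


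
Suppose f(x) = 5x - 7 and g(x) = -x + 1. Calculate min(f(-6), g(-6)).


-37


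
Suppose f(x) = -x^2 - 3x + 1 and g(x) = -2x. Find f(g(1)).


3


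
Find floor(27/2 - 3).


27/2 = 13.5
13.5 - 3 = 10.5
floor(10.5) = 10

10


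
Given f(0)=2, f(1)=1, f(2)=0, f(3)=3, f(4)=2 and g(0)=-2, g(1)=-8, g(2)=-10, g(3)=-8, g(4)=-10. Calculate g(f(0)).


f(0) = 2
g(2) = -10

-10


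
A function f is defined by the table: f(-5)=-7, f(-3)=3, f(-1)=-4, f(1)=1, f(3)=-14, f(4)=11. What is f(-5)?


Reading from the table at x = -5

-7


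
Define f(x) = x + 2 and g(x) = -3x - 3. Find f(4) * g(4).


f(4) = 6
g(4) = -15
Product = -90

-90


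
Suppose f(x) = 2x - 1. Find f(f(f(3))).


f(3) = 5
f(5) = 9
f(9) = 17

17


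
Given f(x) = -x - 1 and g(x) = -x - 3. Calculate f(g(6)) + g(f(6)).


f(g(6)) = 8
g(f(6)) = 4
Sum = 12

12


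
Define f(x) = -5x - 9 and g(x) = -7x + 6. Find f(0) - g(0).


f(0) = -9
g(0) = 6
Difference = -15

-15


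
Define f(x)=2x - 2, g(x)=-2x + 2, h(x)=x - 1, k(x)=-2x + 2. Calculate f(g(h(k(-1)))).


k(-1) = 4
h(4) = 3
g(3) = -4
f(-4) = -10

-10


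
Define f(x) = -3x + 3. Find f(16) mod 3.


f(16) = -45
-45 mod 3 = 0

0


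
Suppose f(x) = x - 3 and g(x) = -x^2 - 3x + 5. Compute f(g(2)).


-8


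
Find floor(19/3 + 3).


19/3 = 6.3333
6.3333 + 3 = 9.3333
floor(9.3333) = 9

9


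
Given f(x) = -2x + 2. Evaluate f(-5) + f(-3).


20


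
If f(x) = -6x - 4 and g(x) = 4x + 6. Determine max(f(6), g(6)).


30


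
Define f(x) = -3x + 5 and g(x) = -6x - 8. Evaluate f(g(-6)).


g(-6) = 28
f(28) = -79

-79


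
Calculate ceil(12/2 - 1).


5


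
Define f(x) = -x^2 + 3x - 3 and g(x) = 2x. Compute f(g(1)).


g(1) = 2
f(2) = (-1)*(2)^2 + 3*(2) - 3 = -1

-1


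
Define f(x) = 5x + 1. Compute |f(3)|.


f(3) = 16
|16| = 16

16


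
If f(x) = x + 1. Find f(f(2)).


f(2) = 3
f(3) = 4

4


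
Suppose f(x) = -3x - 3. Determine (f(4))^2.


f(4) = -15
(-15)^2 = 225

225


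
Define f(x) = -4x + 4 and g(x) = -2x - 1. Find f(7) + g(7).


f(7) = -24
g(7) = -15
Sum = -39

-39


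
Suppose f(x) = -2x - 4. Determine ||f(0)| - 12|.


8


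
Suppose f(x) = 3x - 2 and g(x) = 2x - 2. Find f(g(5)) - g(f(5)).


f(g(5)) = 22
g(f(5)) = 24
Difference = -2

-2


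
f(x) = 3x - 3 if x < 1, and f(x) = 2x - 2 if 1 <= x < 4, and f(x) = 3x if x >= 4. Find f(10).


10 satisfies x >= 4
f(10) = 30

30


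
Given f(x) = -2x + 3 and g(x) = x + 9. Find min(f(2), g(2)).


f(2) = -1
g(2) = 11
min = -1

-1


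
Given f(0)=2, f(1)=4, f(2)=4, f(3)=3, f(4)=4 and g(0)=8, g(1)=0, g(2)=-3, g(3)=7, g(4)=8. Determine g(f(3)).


f(3) = 3
g(3) = 7

7


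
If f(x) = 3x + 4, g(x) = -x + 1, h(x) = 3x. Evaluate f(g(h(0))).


h(0) = 0
g(0) = 1
f(1) = 7

7


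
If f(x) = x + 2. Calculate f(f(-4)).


f(-4) = -2
f(-2) = 0

0


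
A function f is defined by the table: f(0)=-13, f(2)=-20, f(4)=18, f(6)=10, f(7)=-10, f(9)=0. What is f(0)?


Reading from the table at x = 0

-13


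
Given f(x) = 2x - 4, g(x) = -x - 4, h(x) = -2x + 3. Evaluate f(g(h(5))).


h(5) = -7
g(-7) = 3
f(3) = 2

2


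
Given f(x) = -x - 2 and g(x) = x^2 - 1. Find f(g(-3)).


g(-3) = 8
f(8) = -10

-10


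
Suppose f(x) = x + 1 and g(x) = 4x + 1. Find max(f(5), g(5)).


21


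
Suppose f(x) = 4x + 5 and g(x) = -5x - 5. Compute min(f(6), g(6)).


f(6) = 29
g(6) = -35
min = -35

-35


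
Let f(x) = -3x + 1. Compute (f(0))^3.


f(0) = 1
(1)^3 = 1

1


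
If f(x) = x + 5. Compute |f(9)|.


f(9) = 14
|14| = 14

14


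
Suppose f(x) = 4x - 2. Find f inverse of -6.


Solve 4x - 2 = -6
x = (-6 + 2) / 4 = -1

-1


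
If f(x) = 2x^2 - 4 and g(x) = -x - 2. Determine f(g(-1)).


g(-1) = -1
f(-1) = 2*(-1)^2 - 4 = -2

-2


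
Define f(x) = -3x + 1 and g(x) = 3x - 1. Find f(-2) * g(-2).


-49


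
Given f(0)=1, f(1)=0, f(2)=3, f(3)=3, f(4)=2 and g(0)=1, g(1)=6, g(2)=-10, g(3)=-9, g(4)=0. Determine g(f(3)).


f(3) = 3
g(3) = -9

-9


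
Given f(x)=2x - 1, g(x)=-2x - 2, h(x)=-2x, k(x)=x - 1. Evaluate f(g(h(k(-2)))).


k(-2) = -3
h(-3) = 6
g(6) = -14
f(-14) = -29

-29


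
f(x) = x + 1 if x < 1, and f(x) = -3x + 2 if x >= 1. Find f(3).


3 satisfies x >= 1
f(3) = -7

-7


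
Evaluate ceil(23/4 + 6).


12


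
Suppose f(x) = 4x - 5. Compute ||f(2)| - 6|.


f(2) = 3
|3| = 3
|3 - 6| = 3

3


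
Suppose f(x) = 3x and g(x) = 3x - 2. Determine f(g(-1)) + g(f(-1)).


f(g(-1)) = -15
g(f(-1)) = -11
Sum = -26

-26


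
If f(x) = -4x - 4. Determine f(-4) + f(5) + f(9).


f(-4) = 12
f(5) = -24
f(9) = -40
Sum = -52

-52


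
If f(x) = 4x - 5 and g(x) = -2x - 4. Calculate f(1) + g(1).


f(1) = -1
g(1) = -6
Sum = -7

-7


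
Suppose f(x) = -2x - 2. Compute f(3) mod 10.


f(3) = -8
-8 mod 10 = 2

2


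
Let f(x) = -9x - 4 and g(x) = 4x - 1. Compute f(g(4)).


g(4) = 15
f(15) = -139

-139


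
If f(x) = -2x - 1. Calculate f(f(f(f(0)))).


f(0) = -1
f(-1) = 1
f(1) = -3
f(-3) = 5

5


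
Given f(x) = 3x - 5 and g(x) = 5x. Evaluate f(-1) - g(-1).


-3


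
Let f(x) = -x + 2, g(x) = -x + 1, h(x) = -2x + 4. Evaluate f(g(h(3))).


h(3) = -2
g(-2) = 3
f(3) = -1

-1


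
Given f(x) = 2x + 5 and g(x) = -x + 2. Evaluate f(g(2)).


5


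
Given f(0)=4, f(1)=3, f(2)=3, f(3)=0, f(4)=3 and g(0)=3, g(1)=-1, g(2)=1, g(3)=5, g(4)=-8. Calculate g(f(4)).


f(4) = 3
g(3) = 5

5


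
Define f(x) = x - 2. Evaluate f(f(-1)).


f(-1) = -3
f(-3) = -5

-5


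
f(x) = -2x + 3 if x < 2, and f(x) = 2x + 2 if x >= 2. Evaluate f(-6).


-6 satisfies x < 2
f(-6) = 15

15


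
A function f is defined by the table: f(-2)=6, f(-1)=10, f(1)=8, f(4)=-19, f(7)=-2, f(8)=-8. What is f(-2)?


Reading from the table at x = -2

6


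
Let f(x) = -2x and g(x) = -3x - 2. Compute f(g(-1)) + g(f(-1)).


f(g(-1)) = -2
g(f(-1)) = -8
Sum = -10

-10


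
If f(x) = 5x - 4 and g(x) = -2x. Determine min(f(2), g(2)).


f(2) = 6
g(2) = -4
min = -4

-4


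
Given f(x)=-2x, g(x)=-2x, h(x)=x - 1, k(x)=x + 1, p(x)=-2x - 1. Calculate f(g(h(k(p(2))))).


p(2) = -5
k(-5) = -4
h(-4) = -5
g(-5) = 10
f(10) = -20

-20


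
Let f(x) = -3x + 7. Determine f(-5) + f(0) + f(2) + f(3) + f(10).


f(-5) = 22
f(0) = 7
f(2) = 1
f(3) = -2
f(10) = -23
Sum = 5

5


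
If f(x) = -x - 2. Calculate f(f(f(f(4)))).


f(4) = -6
f(-6) = 4
f(4) = -6
f(-6) = 4

4


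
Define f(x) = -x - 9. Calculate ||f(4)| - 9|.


f(4) = -13
|-13| = 13
|13 - 9| = 4

4


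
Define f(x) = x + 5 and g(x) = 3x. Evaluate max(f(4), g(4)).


f(4) = 9
g(4) = 12
max = 12

12


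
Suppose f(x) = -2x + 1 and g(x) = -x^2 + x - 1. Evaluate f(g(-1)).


g(-1) = -3
f(-3) = 7

7


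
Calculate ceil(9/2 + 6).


9/2 = 4.5
4.5 + 6 = 10.5
ceil(10.5) = 11

11


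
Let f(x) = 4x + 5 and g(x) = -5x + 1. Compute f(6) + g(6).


f(6) = 29
g(6) = -29
Sum = 0

0


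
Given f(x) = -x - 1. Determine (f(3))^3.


f(3) = -4
(-4)^3 = -64

-64


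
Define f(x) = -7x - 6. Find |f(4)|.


f(4) = -34
|-34| = 34

34


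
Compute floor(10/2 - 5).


10/2 = 5
5 - 5 = 0
floor(0) = 0

0


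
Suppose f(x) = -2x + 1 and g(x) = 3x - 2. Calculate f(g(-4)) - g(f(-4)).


f(g(-4)) = 29
g(f(-4)) = 25
Difference = 4

4


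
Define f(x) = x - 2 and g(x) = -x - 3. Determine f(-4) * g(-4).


f(-4) = -6
g(-4) = 1
Product = -6

-6


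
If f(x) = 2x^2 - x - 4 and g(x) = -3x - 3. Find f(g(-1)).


g(-1) = 0
f(0) = 2*(0)^2 - 1*(0) - 4 = -4

-4


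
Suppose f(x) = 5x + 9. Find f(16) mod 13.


11


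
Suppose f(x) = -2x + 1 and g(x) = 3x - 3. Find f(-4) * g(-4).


f(-4) = 9
g(-4) = -15
Product = -135

-135


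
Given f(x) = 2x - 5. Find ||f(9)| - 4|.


f(9) = 13
|13| = 13
|13 - 4| = 9

9


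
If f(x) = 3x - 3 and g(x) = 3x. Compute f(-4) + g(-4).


-27


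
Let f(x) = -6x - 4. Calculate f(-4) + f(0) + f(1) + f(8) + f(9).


f(-4) = 20
f(0) = -4
f(1) = -10
f(8) = -52
f(9) = -58
Sum = -104

-104


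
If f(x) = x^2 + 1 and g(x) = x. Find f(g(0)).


1


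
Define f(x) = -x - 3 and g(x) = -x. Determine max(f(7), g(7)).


f(7) = -10
g(7) = -7
max = -7

-7


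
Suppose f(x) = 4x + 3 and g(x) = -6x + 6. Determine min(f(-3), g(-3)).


f(-3) = -9
g(-3) = 24
min = -9

-9


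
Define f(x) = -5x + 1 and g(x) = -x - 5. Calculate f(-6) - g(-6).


30


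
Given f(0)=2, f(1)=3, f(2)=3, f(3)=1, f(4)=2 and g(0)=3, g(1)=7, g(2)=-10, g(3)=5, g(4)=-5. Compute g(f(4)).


-10


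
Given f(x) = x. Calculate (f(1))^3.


f(1) = 1
(1)^3 = 1

1


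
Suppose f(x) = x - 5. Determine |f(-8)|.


f(-8) = -13
|-13| = 13

13


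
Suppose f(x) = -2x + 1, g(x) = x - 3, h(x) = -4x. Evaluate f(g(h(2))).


h(2) = -8
g(-8) = -11
f(-11) = 23

23


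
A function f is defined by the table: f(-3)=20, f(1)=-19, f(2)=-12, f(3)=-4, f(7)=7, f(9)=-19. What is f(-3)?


Reading from the table at x = -3

20


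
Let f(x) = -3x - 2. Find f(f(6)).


58


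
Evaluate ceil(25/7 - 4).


25/7 = 3.5714
3.5714 - 4 = -0.4286
ceil(-0.4286) = 0

0


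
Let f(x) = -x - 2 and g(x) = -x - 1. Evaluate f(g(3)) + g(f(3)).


f(g(3)) = 2
g(f(3)) = 4
Sum = 6

6


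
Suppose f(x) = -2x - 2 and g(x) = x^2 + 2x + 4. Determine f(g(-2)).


g(-2) = 4
f(4) = -10

-10


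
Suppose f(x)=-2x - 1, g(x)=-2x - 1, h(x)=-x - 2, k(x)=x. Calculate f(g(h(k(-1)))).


-3


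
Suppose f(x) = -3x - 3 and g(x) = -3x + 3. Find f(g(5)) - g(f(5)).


f(g(5)) = 33
g(f(5)) = 57
Difference = -24

-24


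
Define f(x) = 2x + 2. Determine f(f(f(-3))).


-10


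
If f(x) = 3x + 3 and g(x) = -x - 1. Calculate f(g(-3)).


9


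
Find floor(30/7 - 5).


30/7 = 4.2857
4.2857 - 5 = -0.7143
floor(-0.7143) = -1

-1


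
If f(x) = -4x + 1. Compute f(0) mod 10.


f(0) = 1
1 mod 10 = 1

1


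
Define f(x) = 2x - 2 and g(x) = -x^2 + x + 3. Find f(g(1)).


g(1) = 3
f(3) = 4

4


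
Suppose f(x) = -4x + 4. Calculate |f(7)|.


f(7) = -24
|-24| = 24

24


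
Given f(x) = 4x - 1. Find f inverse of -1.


Solve 4x - 1 = -1
x = (-1 + 1) / 4 = 0

0


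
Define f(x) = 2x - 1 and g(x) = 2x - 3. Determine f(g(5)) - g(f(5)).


f(g(5)) = 13
g(f(5)) = 15
Difference = -2

-2


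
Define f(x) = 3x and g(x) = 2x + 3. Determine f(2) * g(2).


42


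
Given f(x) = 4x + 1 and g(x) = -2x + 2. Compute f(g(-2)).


25


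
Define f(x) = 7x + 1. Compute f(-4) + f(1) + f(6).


f(-4) = -27
f(1) = 8
f(6) = 43
Sum = 24

24


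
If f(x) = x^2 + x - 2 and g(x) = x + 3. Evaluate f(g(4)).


g(4) = 7
f(7) = 1*(7)^2 + 1*(7) - 2 = 54

54


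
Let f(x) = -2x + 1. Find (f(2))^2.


9


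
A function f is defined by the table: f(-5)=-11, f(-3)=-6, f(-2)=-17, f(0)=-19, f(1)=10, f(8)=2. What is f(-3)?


Reading from the table at x = -3

-6


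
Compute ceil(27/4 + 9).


27/4 = 6.75
6.75 + 9 = 15.75
ceil(15.75) = 16

16


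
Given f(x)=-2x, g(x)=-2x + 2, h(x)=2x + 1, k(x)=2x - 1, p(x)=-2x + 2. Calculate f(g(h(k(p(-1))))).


p(-1) = 4
k(4) = 7
h(7) = 15
g(15) = -28
f(-28) = 56

56


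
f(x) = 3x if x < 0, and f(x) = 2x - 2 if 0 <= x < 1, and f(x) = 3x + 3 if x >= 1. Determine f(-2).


-2 satisfies x < 0
f(-2) = -6

-6


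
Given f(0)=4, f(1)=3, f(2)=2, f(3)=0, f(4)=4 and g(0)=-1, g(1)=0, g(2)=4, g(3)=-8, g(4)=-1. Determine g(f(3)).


-1


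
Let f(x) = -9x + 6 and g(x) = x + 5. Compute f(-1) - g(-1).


11


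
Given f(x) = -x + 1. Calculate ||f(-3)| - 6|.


2


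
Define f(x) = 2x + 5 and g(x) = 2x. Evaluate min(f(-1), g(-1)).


f(-1) = 3
g(-1) = -2
min = -2

-2


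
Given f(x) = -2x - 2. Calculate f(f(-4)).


f(-4) = 6
f(6) = -14

-14


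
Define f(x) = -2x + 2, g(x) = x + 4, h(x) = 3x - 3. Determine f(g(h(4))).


h(4) = 9
g(9) = 13
f(13) = -24

-24


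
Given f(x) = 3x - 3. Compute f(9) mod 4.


f(9) = 24
24 mod 4 = 0

0


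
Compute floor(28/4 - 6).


1


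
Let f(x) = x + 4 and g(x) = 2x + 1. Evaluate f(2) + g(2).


f(2) = 6
g(2) = 5
Sum = 11

11


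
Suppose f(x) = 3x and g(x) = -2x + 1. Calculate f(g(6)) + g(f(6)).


f(g(6)) = -33
g(f(6)) = -35
Sum = -68

-68


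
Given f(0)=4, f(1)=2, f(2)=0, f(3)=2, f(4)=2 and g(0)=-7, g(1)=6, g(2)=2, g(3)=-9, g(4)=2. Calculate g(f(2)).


f(2) = 0
g(0) = -7

-7


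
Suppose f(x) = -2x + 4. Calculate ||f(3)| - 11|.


9


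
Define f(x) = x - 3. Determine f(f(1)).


f(1) = -2
f(-2) = -5

-5


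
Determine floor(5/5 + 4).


5/5 = 1
1 + 4 = 5
floor(5) = 5

5


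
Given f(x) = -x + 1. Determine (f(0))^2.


f(0) = 1
(1)^2 = 1

1


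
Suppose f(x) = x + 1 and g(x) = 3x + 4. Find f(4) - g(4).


-11


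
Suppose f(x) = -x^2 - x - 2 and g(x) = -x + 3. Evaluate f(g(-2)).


g(-2) = 5
f(5) = (-1)*(5)^2 - 1*(5) - 2 = -32

-32


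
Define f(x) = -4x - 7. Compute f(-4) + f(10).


f(-4) = 9
f(10) = -47
Sum = -38

-38


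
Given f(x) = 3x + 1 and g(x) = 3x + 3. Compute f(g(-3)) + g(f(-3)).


f(g(-3)) = -17
g(f(-3)) = -21
Sum = -38

-38


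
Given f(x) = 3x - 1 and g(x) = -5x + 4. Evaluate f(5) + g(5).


f(5) = 14
g(5) = -21
Sum = -7

-7


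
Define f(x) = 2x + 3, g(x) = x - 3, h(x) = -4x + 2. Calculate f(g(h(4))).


h(4) = -14
g(-14) = -17
f(-17) = -31

-31


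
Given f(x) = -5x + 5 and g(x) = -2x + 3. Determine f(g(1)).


g(1) = 1
f(1) = 0

0


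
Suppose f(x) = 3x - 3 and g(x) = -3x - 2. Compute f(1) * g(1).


f(1) = 0
g(1) = -5
Product = 0

0


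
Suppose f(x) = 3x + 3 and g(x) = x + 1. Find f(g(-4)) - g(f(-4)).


f(g(-4)) = -6
g(f(-4)) = -8
Difference = 2

2


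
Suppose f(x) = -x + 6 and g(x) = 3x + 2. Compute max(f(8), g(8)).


f(8) = -2
g(8) = 26
max = 26

26


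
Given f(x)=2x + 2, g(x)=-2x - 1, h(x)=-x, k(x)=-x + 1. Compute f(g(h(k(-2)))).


12


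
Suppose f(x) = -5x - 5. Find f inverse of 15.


Solve -5x - 5 = 15
x = (15 + 5) / (-5) = -4

-4


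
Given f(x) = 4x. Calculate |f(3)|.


f(3) = 12
|12| = 12

12


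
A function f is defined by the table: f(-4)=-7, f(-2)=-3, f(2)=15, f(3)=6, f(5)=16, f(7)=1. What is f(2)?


Reading from the table at x = 2

15


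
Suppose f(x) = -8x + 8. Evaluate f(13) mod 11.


f(13) = -96
-96 mod 11 = 3

3


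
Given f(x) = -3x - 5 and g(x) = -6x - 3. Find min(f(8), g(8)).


f(8) = -29
g(8) = -51
min = -51

-51


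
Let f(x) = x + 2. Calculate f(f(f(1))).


f(1) = 3
f(3) = 5
f(5) = 7

7


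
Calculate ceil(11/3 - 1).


11/3 = 3.6667
3.6667 - 1 = 2.6667
ceil(2.6667) = 3

3


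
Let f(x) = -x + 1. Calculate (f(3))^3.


f(3) = -2
(-2)^3 = -8

-8


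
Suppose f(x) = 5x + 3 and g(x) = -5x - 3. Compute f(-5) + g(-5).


f(-5) = -22
g(-5) = 22
Sum = 0

0


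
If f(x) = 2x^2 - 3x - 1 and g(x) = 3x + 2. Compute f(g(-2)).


g(-2) = -4
f(-4) = 2*(-4)^2 - 3*(-4) - 1 = 43

43


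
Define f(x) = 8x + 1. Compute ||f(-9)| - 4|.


f(-9) = -71
|-71| = 71
|71 - 4| = 67

67


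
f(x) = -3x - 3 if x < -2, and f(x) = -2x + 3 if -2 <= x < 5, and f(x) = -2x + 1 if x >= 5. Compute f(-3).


-3 satisfies x < -2
f(-3) = 6

6


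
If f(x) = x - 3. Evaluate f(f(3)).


f(3) = 0
f(0) = -3

-3


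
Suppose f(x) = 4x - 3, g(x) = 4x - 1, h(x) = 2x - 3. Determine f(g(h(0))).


-55


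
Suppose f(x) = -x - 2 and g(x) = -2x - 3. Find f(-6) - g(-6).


-5


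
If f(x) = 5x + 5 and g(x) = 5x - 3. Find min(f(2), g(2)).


f(2) = 15
g(2) = 7
min = 7

7


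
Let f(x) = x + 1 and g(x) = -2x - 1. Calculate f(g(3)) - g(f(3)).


f(g(3)) = -6
g(f(3)) = -9
Difference = 3

3


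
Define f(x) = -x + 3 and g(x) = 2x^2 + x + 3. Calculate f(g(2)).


g(2) = 13
f(13) = -10

-10


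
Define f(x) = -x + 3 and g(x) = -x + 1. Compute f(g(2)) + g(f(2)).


f(g(2)) = 4
g(f(2)) = 0
Sum = 4

4


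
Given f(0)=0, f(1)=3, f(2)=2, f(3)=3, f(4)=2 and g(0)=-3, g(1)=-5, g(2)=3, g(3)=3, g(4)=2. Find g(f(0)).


f(0) = 0
g(0) = -3

-3


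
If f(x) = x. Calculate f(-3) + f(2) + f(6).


f(-3) = -3
f(2) = 2
f(6) = 6
Sum = 5

5


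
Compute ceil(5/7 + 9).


5/7 = 0.7143
0.7143 + 9 = 9.7143
ceil(9.7143) = 10

10


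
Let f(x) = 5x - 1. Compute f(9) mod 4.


f(9) = 44
44 mod 4 = 0

0


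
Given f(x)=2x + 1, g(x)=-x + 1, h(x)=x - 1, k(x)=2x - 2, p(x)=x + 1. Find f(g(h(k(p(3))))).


p(3) = 4
k(4) = 6
h(6) = 5
g(5) = -4
f(-4) = -7

-7


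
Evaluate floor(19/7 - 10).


19/7 = 2.7143
2.7143 - 10 = -7.2857
floor(-7.2857) = -8

-8


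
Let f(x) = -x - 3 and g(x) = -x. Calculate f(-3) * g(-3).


0


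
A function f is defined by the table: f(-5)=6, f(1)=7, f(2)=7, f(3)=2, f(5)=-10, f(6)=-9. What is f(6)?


Reading from the table at x = 6

-9


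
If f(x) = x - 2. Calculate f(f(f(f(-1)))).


-9


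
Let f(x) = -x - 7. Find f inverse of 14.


Solve -x - 7 = 14
x = (14 + 7) / (-1) = -21

-21


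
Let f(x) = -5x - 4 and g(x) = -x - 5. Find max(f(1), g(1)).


f(1) = -9
g(1) = -6
max = -6

-6


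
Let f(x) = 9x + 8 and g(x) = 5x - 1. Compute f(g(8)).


g(8) = 39
f(39) = 359

359


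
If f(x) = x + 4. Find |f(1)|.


f(1) = 5
|5| = 5

5


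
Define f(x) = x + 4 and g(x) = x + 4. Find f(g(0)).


g(0) = 4
f(4) = 8

8


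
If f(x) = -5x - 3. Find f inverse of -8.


Solve -5x - 3 = -8
x = (-8 + 3) / (-5) = 1

1


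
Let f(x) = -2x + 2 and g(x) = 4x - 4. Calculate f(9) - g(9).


f(9) = -16
g(9) = 32
Difference = -48

-48


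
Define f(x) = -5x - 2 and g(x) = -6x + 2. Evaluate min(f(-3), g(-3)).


f(-3) = 13
g(-3) = 20
min = 13

13


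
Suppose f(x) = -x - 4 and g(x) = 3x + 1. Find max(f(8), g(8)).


f(8) = -12
g(8) = 25
max = 25

25


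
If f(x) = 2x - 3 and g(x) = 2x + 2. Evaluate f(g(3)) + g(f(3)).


f(g(3)) = 13
g(f(3)) = 8
Sum = 21

21


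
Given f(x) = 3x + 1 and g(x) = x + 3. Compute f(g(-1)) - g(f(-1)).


f(g(-1)) = 7
g(f(-1)) = 1
Difference = 6

6


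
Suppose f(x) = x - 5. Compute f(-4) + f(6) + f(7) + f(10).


f(-4) = -9
f(6) = 1
f(7) = 2
f(10) = 5
Sum = -1

-1


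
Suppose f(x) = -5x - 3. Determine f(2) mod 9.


f(2) = -13
-13 mod 9 = 5

5


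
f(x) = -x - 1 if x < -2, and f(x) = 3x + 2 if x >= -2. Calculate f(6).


6 satisfies x >= -2
f(6) = 20

20


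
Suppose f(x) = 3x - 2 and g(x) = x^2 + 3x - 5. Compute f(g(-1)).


-23


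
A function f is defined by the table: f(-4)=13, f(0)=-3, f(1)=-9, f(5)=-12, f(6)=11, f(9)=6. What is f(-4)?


Reading from the table at x = -4

13


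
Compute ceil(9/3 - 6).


9/3 = 3
3 - 6 = -3
ceil(-3) = -3

-3


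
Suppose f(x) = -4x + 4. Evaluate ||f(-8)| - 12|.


f(-8) = 36
|36| = 36
|36 - 12| = 24

24


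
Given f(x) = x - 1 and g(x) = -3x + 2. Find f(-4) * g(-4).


-70


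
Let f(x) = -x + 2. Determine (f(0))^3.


f(0) = 2
(2)^3 = 8

8


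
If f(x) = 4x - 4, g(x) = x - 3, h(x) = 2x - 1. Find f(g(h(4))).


h(4) = 7
g(7) = 4
f(4) = 12

12


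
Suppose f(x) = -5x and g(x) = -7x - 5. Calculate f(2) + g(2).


-29


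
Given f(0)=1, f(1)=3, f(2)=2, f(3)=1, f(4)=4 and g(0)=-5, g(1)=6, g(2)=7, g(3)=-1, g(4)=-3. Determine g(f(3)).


f(3) = 1
g(1) = 6

6


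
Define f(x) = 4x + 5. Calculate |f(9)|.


f(9) = 41
|41| = 41

41


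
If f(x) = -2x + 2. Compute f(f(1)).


f(1) = 0
f(0) = 2

2


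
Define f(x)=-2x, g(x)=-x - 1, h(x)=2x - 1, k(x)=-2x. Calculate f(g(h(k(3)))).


k(3) = -6
h(-6) = -13
g(-13) = 12
f(12) = -24

-24


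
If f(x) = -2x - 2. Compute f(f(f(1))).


-14


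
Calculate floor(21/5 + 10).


21/5 = 4.2
4.2 + 10 = 14.2
floor(14.2) = 14

14


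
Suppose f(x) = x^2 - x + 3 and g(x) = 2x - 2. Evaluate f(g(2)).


g(2) = 2
f(2) = 1*(2)^2 - 1*(2) + 3 = 5

5


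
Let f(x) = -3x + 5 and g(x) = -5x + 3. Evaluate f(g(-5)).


g(-5) = 28
f(28) = -79

-79


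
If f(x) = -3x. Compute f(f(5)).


45


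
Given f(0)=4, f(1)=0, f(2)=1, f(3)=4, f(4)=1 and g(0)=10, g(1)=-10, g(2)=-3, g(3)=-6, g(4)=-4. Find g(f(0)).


f(0) = 4
g(4) = -4

-4


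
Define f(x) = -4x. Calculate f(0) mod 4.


0


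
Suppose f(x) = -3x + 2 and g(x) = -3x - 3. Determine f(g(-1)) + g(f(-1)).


f(g(-1)) = 2
g(f(-1)) = -18
Sum = -16

-16


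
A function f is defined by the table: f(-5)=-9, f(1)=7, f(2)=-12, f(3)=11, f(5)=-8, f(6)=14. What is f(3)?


Reading from the table at x = 3

11


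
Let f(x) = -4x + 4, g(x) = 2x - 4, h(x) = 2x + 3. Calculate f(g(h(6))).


h(6) = 15
g(15) = 26
f(26) = -100

-100


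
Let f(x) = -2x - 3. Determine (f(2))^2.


f(2) = -7
(-7)^2 = 49

49


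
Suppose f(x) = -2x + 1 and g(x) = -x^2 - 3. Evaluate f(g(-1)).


g(-1) = -4
f(-4) = 9

9


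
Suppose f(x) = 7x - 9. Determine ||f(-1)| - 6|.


10


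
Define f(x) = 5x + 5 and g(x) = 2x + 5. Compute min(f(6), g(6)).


f(6) = 35
g(6) = 17
min = 17

17


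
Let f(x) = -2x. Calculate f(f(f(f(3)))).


48


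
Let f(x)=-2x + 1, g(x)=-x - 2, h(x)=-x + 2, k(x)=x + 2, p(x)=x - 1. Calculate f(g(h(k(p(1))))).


p(1) = 0
k(0) = 2
h(2) = 0
g(0) = -2
f(-2) = 5

5


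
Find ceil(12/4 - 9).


12/4 = 3
3 - 9 = -6
ceil(-6) = -6

-6


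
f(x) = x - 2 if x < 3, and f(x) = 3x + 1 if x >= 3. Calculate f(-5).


-5 satisfies x < 3
f(-5) = -7

-7


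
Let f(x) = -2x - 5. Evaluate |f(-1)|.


f(-1) = -3
|-3| = 3

3


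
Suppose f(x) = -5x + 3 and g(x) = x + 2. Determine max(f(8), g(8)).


f(8) = -37
g(8) = 10
max = 10

10


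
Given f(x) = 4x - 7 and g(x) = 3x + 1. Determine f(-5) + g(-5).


-41


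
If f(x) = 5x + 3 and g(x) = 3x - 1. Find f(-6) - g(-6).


f(-6) = -27
g(-6) = -19
Difference = -8

-8


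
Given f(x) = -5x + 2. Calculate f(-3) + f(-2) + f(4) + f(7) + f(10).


-70


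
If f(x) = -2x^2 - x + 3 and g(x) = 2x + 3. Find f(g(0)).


g(0) = 3
f(3) = (-2)*(3)^2 - 1*(3) + 3 = -18

-18


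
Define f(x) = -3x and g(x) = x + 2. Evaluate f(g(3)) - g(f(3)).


f(g(3)) = -15
g(f(3)) = -7
Difference = -8

-8


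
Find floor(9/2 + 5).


9


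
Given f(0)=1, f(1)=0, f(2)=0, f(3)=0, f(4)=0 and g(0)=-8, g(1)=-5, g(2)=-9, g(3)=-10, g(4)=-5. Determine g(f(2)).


f(2) = 0
g(0) = -8

-8


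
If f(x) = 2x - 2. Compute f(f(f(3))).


10


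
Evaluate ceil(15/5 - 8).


15/5 = 3
3 - 8 = -5
ceil(-5) = -5

-5


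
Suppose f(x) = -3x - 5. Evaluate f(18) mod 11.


f(18) = -59
-59 mod 11 = 7

7


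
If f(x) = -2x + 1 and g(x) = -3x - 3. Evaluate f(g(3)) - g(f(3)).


f(g(3)) = 25
g(f(3)) = 12
Difference = 13

13


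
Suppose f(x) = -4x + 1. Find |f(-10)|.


f(-10) = 41
|41| = 41

41


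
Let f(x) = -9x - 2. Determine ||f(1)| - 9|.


2


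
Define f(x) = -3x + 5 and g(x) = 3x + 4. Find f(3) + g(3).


f(3) = -4
g(3) = 13
Sum = 9

9


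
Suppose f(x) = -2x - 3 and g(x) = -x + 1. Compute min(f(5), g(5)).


f(5) = -13
g(5) = -4
min = -13

-13


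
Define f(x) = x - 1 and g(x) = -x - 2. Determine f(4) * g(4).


f(4) = 3
g(4) = -6
Product = -18

-18


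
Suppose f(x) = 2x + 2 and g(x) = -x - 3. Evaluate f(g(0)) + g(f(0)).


f(g(0)) = -4
g(f(0)) = -5
Sum = -9

-9


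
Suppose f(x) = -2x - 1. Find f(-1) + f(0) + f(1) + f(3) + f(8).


f(-1) = 1
f(0) = -1
f(1) = -3
f(3) = -7
f(8) = -17
Sum = -27

-27


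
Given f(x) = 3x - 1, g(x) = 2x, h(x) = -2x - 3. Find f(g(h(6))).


h(6) = -15
g(-15) = -30
f(-30) = -91

-91


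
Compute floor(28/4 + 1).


28/4 = 7
7 + 1 = 8
floor(8) = 8

8


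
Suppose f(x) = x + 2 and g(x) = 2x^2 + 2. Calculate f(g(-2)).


g(-2) = 10
f(10) = 12

12


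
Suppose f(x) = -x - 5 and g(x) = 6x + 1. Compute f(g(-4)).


g(-4) = -23
f(-23) = 18

18


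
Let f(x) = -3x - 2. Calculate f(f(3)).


f(3) = -11
f(-11) = 31

31


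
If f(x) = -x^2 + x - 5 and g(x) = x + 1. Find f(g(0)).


-5


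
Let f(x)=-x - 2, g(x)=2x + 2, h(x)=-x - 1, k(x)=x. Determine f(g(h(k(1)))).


k(1) = 1
h(1) = -2
g(-2) = -2
f(-2) = 0

0


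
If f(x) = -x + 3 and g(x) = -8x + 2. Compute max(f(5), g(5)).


f(5) = -2
g(5) = -38
max = -2

-2


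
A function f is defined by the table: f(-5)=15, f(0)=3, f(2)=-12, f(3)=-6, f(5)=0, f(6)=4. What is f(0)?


3


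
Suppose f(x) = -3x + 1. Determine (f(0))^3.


1


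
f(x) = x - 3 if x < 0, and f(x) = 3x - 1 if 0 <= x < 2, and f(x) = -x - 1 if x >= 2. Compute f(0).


0 satisfies 0 <= x < 2
f(0) = -1

-1
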